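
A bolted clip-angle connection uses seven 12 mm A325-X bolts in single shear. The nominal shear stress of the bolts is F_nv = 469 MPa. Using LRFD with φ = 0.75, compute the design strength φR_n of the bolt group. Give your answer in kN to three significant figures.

A_b = π × 12² / 4 = 113.1 mm².
R_n = F_nv · A_b · n · n_s = 469 × 113.1 × 7 × 1 / 1000 = 371.3 kN.
Design strength φR_n = 0.75 × 371.3 = 278 kN.

278 kN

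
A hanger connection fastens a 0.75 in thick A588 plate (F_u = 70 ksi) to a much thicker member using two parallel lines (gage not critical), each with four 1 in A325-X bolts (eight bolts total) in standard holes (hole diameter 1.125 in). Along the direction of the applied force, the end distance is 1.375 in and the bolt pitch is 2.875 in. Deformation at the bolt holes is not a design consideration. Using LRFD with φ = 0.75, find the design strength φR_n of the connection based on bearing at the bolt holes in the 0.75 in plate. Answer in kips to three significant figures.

Per bolt r_n = 1.5 l_c t F_u ≤ 3.0 d t F_u; upper limit = 3.0 × 1 × 0.75 × 70 = 157.5 kips.
Edge bolt: l_c = 1.375 − 1.125/2 = 0.8125 in → 1.5 × 0.8125 × 0.75 × 70 = 63.98 → r_n = 63.98 kips.
Interior bolts: l_c = 2.875 − 1.125 = 1.75 in → 1.5 × 1.75 × 0.75 × 70 = 137.8 → r_n = 137.8 kips.
R_n = 2 × 63.98 + 6 × 137.8 = 954.8 kips.
Design strength φR_n = 0.75 × 954.8 = 716 kips.

716 kips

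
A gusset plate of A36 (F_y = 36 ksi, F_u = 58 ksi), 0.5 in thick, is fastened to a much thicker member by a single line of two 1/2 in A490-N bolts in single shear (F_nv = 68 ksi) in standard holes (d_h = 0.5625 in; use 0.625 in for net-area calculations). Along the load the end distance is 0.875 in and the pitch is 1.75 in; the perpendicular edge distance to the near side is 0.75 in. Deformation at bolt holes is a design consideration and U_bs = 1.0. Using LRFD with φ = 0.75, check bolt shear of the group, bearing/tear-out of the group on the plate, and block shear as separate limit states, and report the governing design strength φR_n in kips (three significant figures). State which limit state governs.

Bolt shear: A_b = π·0.5²/4 = 0.1963 in²; R_n = 68 × 0.1963 × 2 × 1 = 26.7 kips → 0.75 × 26.7 = 20 kips.
Bearing: edge l_c = 0.5938, r_n = 20.66 kips; interior l_c = 1.188, r_n = 34.8 kips; R_n = 20.66 + 1·34.8 = 55.46 kips → 41.6 kips.
Block shear: A_gv = 1.312, A_nv = 0.8438, A_nt = 0.2188 in²; R_n = min(0.6F_uA_nv, 0.6F_yA_gv) + U_bs·F_u·A_nt = 41.04 kips → 30.8 kips.
Bolt shear governs: 20 kips.

20 kips (bolt shear governs)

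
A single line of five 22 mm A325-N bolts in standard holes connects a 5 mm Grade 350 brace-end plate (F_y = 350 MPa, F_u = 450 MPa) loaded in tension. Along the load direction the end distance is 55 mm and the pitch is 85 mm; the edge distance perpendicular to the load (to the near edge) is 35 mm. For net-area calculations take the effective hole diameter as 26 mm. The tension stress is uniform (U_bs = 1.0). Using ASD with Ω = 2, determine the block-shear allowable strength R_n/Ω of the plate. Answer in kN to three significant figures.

212 kN

Shear plane L_v = 55 + 4·85 = 395 mm; A_gv = 395 × 5 = 1975 mm².
A_nv = (395 − 4.5·26) × 5 = 1390 mm².
A_nt = (35 − 0.5·26) × 5 = 110 mm².
0.6 F_u A_nv = 375.3 kN; 0.6 F_y A_gv = 414.8 kN → shear rupture governs the shear term.
R_n = 375.3 + 1.0 × 450 × 110 / 1000 = 424.8 kN.
Allowable strength R_n/Ω = 424.8 / 2 = 212 kN.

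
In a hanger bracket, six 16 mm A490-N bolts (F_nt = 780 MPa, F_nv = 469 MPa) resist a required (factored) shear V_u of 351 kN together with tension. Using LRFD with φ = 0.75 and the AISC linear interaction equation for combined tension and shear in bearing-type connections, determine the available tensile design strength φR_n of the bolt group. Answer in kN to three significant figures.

A_b = π·16²/4 = 201.1 mm²; f_rv = 351 × 1000 / (6 × 201.1) = 291 MPa.
F'_nt = 1.3 F_nt − (F_nt / φF_nv) f_rv = 1.3·780 − (780/(0.75·469))·291 = 368.8 MPa, capped at F_nt → F'_nt = 368.8 MPa.
R_n = F'_nt · A_b · n = 368.8 × 201.1 × 6 / 1000 = 444.9 kN.
Design strength φR_n = 0.75 × 444.9 = 334 kN.

334 kN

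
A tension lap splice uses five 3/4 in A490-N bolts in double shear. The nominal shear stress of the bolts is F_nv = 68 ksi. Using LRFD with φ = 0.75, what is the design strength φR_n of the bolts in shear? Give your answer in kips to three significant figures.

225 kips

A_b = π × 0.75² / 4 = 0.4418 in².
R_n = F_nv · A_b · n · n_s = 68 × 0.4418 × 5 × 2 = 300.4 kips.
Design strength φR_n = 0.75 × 300.4 = 225 kips.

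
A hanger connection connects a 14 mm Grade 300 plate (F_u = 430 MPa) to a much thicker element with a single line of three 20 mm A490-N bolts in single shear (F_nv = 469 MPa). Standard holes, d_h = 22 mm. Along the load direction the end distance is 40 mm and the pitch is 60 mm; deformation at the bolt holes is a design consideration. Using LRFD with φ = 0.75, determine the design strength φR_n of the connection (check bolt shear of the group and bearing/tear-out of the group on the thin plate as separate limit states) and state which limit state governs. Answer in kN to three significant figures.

Bolt shear: A_b = π·20²/4 = 314.2 mm²; R_n = 469 × 314.2 × 3 × 1 / 1000 = 442 kN → 0.75 × 442 = 332 kN.
Bearing (1.2 l_c t F_u ≤ 2.4 d t F_u): upper limit = 2.4·20·14·430 / 1000 = 289 kN.
  Edge l_c = 40 − 22/2 = 29 → r_n = 209.5 kN; interior l_c = 60 − 22 = 38 → r_n = 274.5 kN.
  R_n,bearing = 1·209.5 + 2·274.5 = 758.5 kN → 0.75 × 758.5 = 569 kN.
Bolt shear governs: 332 kN.

332 kN (bolt shear governs)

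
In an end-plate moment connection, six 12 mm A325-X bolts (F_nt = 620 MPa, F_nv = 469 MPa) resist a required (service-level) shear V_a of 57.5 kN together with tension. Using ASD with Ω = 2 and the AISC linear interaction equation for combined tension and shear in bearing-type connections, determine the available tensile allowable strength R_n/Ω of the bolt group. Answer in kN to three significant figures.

A_b = π·12²/4 = 113.1 mm²; f_rv = 57.5 × 1000 / (6 × 113.1) = 84.74 MPa.
F'_nt = 1.3 F_nt − (Ω F_nt / F_nv) f_rv = 1.3·620 − (2·620/469)·84.74 = 582 MPa, capped at F_nt → F'_nt = 582 MPa.
R_n = F'_nt · A_b · n = 582 × 113.1 × 6 / 1000 = 394.9 kN.
Allowable strength R_n/Ω = 394.9 / 2 = 197 kN.

197 kN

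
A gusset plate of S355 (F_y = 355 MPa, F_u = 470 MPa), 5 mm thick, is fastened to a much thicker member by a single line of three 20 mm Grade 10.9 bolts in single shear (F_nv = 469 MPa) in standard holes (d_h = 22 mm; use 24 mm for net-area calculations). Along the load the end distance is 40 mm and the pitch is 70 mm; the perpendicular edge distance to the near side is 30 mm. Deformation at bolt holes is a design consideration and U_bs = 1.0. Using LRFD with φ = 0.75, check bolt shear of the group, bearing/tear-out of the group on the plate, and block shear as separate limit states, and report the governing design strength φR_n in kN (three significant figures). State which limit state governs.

Bolt shear: A_b = π·20²/4 = 314.2 mm²; R_n = 469 × 314.2 × 3 × 1 / 1000 = 442 kN → 0.75 × 442 = 332 kN.
Bearing: edge l_c = 29, r_n = 81.78 kN; interior l_c = 48, r_n = 112.8 kN; R_n = 81.78 + 2·112.8 = 307.4 kN → 231 kN.
Block shear: A_gv = 900, A_nv = 600, A_nt = 90 mm²; R_n = min(0.6F_uA_nv, 0.6F_yA_gv) + U_bs·F_u·A_nt = 211.5 kN → 159 kN.
Block shear governs: 159 kN.

159 kN (block shear governs)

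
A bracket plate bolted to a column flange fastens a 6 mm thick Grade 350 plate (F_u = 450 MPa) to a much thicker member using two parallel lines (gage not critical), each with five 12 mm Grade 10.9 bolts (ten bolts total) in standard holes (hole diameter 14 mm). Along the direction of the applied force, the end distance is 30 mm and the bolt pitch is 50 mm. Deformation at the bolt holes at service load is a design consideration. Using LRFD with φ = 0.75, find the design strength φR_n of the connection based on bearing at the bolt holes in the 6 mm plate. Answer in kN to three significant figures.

Per bolt r_n = 1.2 l_c t F_u ≤ 2.4 d t F_u; upper limit = 2.4 × 12 × 6 × 450 / 1000 = 77.76 kN.
Edge bolt: l_c = 30 − 14/2 = 23 mm → 1.2 × 23 × 6 × 450 / 1000 = 74.52 → r_n = 74.52 kN.
Interior bolts: l_c = 50 − 14 = 36 mm → 1.2 × 36 × 6 × 450 / 1000 = 116.6 → r_n = 77.76 kN.
R_n = 2 × 74.52 + 8 × 77.76 = 771.1 kN.
Design strength φR_n = 0.75 × 771.1 = 578 kN.

578 kN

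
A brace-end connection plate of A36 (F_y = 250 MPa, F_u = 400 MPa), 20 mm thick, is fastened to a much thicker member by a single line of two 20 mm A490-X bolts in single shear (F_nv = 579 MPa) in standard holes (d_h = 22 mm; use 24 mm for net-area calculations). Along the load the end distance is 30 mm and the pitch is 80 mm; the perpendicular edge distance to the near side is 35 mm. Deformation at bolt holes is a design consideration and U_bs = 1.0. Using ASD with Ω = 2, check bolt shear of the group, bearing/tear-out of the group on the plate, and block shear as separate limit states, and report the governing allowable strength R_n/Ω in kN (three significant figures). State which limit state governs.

182 kN (bolt shear governs)

Bolt shear: A_b = π·20²/4 = 314.2 mm²; R_n = 579 × 314.2 × 2 × 1 / 1000 = 363.8 kN → 363.8 / 2 = 182 kN.
Bearing: edge l_c = 19, r_n = 182.4 kN; interior l_c = 58, r_n = 384 kN; R_n = 182.4 + 1·384 = 566.4 kN → 283 kN.
Block shear: A_gv = 2200, A_nv = 1480, A_nt = 460 mm²; R_n = min(0.6F_uA_nv, 0.6F_yA_gv) + U_bs·F_u·A_nt = 514 kN → 257 kN.
Bolt shear governs: 182 kN.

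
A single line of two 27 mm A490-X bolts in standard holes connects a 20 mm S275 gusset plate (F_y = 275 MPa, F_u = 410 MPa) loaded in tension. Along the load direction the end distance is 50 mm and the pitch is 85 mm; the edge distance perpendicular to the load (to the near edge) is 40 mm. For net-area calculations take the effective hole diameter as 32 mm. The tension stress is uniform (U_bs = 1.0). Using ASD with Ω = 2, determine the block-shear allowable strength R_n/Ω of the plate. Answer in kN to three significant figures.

Shear plane L_v = 50 + 1·85 = 135 mm; A_gv = 135 × 20 = 2700 mm².
A_nv = (135 − 1.5·32) × 20 = 1740 mm².
A_nt = (40 − 0.5·32) × 20 = 480 mm².
0.6 F_u A_nv = 428 kN; 0.6 F_y A_gv = 445.5 kN → shear rupture governs the shear term.
R_n = 428 + 1.0 × 410 × 480 / 1000 = 624.8 kN.
Allowable strength R_n/Ω = 624.8 / 2 = 312 kN.

312 kN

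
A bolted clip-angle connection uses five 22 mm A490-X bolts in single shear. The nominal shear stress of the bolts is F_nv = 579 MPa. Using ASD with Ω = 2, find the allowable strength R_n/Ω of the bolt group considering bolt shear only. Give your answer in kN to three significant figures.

A_b = π × 22² / 4 = 380.1 mm².
R_n = F_nv · A_b · n · n_s = 579 × 380.1 × 5 × 1 / 1000 = 1100 kN.
Allowable strength R_n/Ω = 1100 / 2 = 550 kN.

550 kN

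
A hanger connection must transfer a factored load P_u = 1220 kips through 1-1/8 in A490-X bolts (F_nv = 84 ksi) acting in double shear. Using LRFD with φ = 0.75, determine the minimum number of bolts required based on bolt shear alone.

10 bolts

A_b = π·1.125²/4 = 0.994 in².
Per-bolt design strength φR_n = 0.75 × 84 × 0.994 × 2 = 125.2 kips.
n ≥ 1220 / 125.2 = 9.741 → use 10 bolts.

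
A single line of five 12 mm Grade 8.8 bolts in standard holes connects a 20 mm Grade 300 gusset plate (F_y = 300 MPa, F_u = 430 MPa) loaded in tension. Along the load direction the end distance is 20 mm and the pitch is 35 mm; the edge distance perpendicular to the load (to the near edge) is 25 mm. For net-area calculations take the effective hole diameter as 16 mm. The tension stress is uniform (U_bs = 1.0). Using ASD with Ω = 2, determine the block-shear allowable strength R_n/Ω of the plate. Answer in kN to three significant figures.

Shear plane L_v = 20 + 4·35 = 160 mm; A_gv = 160 × 20 = 3200 mm².
A_nv = (160 − 4.5·16) × 20 = 1760 mm².
A_nt = (25 − 0.5·16) × 20 = 340 mm².
0.6 F_u A_nv = 454.1 kN; 0.6 F_y A_gv = 576 kN → shear rupture governs the shear term.
R_n = 454.1 + 1.0 × 430 × 340 / 1000 = 600.3 kN.
Allowable strength R_n/Ω = 600.3 / 2 = 300 kN.

300 kN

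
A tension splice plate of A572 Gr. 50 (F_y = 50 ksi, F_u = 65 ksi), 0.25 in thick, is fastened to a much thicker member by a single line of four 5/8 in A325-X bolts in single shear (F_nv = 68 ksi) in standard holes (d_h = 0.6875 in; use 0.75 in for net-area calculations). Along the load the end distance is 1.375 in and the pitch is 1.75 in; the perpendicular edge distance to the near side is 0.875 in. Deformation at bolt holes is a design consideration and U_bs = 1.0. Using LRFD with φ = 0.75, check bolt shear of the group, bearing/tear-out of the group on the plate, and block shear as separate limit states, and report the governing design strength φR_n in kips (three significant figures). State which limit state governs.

Bolt shear: A_b = π·0.625²/4 = 0.3068 in²; R_n = 68 × 0.3068 × 4 × 1 = 83.45 kips → 0.75 × 83.45 = 62.6 kips.
Bearing: edge l_c = 1.031, r_n = 20.11 kips; interior l_c = 1.062, r_n = 20.72 kips; R_n = 20.11 + 3·20.72 = 82.27 kips → 61.7 kips.
Block shear: A_gv = 1.656, A_nv = 1, A_nt = 0.125 in²; R_n = min(0.6F_uA_nv, 0.6F_yA_gv) + U_bs·F_u·A_nt = 47.12 kips → 35.3 kips.
Block shear governs: 35.3 kips.

35.3 kips (block shear governs)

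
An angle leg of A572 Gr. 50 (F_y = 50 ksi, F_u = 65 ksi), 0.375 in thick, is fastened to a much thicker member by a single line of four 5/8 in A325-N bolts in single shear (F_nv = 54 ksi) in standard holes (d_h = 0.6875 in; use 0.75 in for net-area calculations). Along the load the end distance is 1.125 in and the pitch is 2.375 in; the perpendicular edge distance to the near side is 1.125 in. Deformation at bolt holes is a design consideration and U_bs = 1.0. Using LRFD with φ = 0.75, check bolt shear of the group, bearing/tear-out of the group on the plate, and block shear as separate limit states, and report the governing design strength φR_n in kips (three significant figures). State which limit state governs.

49.7 kips (bolt shear governs)

Bolt shear: A_b = π·0.625²/4 = 0.3068 in²; R_n = 54 × 0.3068 × 4 × 1 = 66.27 kips → 0.75 × 66.27 = 49.7 kips.
Bearing: edge l_c = 0.7812, r_n = 22.85 kips; interior l_c = 1.688, r_n = 36.56 kips; R_n = 22.85 + 3·36.56 = 132.5 kips → 99.4 kips.
Block shear: A_gv = 3.094, A_nv = 2.109, A_nt = 0.2812 in²; R_n = min(0.6F_uA_nv, 0.6F_yA_gv) + U_bs·F_u·A_nt = 100.5 kips → 75.4 kips.
Bolt shear governs: 49.7 kips.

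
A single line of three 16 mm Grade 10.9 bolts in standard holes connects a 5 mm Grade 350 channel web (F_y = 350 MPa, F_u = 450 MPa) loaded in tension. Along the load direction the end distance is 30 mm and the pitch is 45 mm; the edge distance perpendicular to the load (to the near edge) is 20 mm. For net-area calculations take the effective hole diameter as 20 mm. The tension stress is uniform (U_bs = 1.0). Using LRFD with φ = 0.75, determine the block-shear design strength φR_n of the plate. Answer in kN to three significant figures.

Shear plane L_v = 30 + 2·45 = 120 mm; A_gv = 120 × 5 = 600 mm².
A_nv = (120 − 2.5·20) × 5 = 350 mm².
A_nt = (20 − 0.5·20) × 5 = 50 mm².
0.6 F_u A_nv = 94.5 kN; 0.6 F_y A_gv = 126 kN → shear rupture governs the shear term.
R_n = 94.5 + 1.0 × 450 × 50 / 1000 = 117 kN.
Design strength φR_n = 0.75 × 117 = 87.8 kN.

87.8 kN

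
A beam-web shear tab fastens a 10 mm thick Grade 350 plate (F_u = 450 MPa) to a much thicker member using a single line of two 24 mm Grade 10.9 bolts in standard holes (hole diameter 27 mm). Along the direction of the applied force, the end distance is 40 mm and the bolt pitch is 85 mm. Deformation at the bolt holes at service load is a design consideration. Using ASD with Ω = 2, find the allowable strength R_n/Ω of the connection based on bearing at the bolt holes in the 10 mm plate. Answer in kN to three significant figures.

Per bolt r_n = 1.2 l_c t F_u ≤ 2.4 d t F_u; upper limit = 2.4 × 24 × 10 × 450 / 1000 = 259.2 kN.
Edge bolt: l_c = 40 − 27/2 = 26.5 mm → 1.2 × 26.5 × 10 × 450 / 1000 = 143.1 → r_n = 143.1 kN.
Interior bolts: l_c = 85 − 27 = 58 mm → 1.2 × 58 × 10 × 450 / 1000 = 313.2 → r_n = 259.2 kN.
R_n = 1 × 143.1 + 1 × 259.2 = 402.3 kN.
Allowable strength R_n/Ω = 402.3 / 2 = 201 kN.

201 kN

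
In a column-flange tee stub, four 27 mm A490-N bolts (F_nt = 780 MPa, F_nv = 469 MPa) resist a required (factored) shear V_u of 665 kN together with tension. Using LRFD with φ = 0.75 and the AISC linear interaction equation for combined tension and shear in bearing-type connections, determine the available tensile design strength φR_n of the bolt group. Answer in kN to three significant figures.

636 kN

A_b = π·27²/4 = 572.6 mm²; f_rv = 665 × 1000 / (4 × 572.6) = 290.4 MPa.
F'_nt = 1.3 F_nt − (F_nt / φF_nv) f_rv = 1.3·780 − (780/(0.75·469))·290.4 = 370.1 MPa, capped at F_nt → F'_nt = 370.1 MPa.
R_n = F'_nt · A_b · n = 370.1 × 572.6 × 4 / 1000 = 847.7 kN.
Design strength φR_n = 0.75 × 847.7 = 636 kN.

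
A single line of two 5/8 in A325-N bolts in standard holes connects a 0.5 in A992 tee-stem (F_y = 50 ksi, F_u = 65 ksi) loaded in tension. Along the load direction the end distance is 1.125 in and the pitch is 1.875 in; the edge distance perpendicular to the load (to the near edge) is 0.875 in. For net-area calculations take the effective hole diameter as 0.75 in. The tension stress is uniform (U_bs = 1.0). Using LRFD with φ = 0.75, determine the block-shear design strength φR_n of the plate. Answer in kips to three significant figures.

Shear plane L_v = 1.125 + 1·1.875 = 3 in; A_gv = 3 × 0.5 = 1.5 in².
A_nv = (3 − 1.5·0.75) × 0.5 = 0.9375 in².
A_nt = (0.875 − 0.5·0.75) × 0.5 = 0.25 in².
0.6 F_u A_nv = 36.56 kips; 0.6 F_y A_gv = 45 kips → shear rupture governs the shear term.
R_n = 36.56 + 1.0 × 65 × 0.25 = 52.81 kips.
Design strength φR_n = 0.75 × 52.81 = 39.6 kips.

39.6 kips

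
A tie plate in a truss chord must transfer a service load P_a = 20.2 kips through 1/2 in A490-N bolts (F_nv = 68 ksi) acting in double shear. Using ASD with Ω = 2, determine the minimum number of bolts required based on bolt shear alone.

A_b = π·0.5²/4 = 0.1963 in².
Per-bolt allowable strength R_n/Ω = 68 × 0.1963 × 2 / 2 = 13.35 kips.
n ≥ 20.2 / 13.35 = 1.513 → use 2 bolts.

2 bolts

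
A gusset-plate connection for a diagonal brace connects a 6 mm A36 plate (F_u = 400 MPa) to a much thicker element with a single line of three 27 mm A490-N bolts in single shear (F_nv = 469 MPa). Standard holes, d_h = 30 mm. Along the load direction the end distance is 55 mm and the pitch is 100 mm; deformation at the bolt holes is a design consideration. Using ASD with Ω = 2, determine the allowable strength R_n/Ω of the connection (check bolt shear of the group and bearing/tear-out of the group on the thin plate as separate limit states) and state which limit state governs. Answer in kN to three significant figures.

Bolt shear: A_b = π·27²/4 = 572.6 mm²; R_n = 469 × 572.6 × 3 × 1 / 1000 = 805.6 kN → 805.6 / 2 = 403 kN.
Bearing (1.2 l_c t F_u ≤ 2.4 d t F_u): upper limit = 2.4·27·6·400 / 1000 = 155.5 kN.
  Edge l_c = 55 − 30/2 = 40 → r_n = 115.2 kN; interior l_c = 100 − 30 = 70 → r_n = 155.5 kN.
  R_n,bearing = 1·115.2 + 2·155.5 = 426.2 kN → 426.2 / 2 = 213 kN.
Bearing governs: 213 kN.

213 kN (bearing governs)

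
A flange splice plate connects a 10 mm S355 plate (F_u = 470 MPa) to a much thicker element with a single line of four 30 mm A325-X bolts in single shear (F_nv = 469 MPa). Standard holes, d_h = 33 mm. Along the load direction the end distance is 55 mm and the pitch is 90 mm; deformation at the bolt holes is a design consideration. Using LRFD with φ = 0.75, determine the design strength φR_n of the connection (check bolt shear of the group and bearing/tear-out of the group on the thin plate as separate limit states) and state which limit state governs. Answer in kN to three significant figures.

886 kN (bearing governs)

Bolt shear: A_b = π·30²/4 = 706.9 mm²; R_n = 469 × 706.9 × 4 × 1 / 1000 = 1326 kN → 0.75 × 1326 = 995 kN.
Bearing (1.2 l_c t F_u ≤ 2.4 d t F_u): upper limit = 2.4·30·10·470 / 1000 = 338.4 kN.
  Edge l_c = 55 − 33/2 = 38.5 → r_n = 217.1 kN; interior l_c = 90 − 33 = 57 → r_n = 321.5 kN.
  R_n,bearing = 1·217.1 + 3·321.5 = 1182 kN → 0.75 × 1182 = 886 kN.
Bearing governs: 886 kN.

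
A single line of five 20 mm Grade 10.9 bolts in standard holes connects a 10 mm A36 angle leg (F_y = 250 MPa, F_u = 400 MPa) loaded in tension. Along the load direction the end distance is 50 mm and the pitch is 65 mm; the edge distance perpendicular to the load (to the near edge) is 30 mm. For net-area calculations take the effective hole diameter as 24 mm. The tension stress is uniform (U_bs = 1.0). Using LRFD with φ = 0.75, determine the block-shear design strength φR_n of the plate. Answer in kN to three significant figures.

Shear plane L_v = 50 + 4·65 = 310 mm; A_gv = 310 × 10 = 3100 mm².
A_nv = (310 − 4.5·24) × 10 = 2020 mm².
A_nt = (30 − 0.5·24) × 10 = 180 mm².
0.6 F_u A_nv = 484.8 kN; 0.6 F_y A_gv = 465 kN → shear yielding governs the shear term.
R_n = 465 + 1.0 × 400 × 180 / 1000 = 537 kN.
Design strength φR_n = 0.75 × 537 = 403 kN.

403 kN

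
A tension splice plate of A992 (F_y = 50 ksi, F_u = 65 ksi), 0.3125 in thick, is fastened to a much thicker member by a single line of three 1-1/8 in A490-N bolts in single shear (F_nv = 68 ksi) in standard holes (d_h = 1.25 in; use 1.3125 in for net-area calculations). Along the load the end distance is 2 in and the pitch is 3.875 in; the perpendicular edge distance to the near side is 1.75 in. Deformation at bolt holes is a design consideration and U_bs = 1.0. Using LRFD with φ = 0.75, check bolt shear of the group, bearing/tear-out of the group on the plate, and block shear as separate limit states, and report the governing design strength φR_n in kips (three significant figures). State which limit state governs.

75.8 kips (block shear governs)

Bolt shear: A_b = π·1.125²/4 = 0.994 in²; R_n = 68 × 0.994 × 3 × 1 = 202.8 kips → 0.75 × 202.8 = 152 kips.
Bearing: edge l_c = 1.375, r_n = 33.52 kips; interior l_c = 2.625, r_n = 54.84 kips; R_n = 33.52 + 2·54.84 = 143.2 kips → 107 kips.
Block shear: A_gv = 3.047, A_nv = 2.021, A_nt = 0.3418 in²; R_n = min(0.6F_uA_nv, 0.6F_yA_gv) + U_bs·F_u·A_nt = 101.1 kips → 75.8 kips.
Block shear governs: 75.8 kips.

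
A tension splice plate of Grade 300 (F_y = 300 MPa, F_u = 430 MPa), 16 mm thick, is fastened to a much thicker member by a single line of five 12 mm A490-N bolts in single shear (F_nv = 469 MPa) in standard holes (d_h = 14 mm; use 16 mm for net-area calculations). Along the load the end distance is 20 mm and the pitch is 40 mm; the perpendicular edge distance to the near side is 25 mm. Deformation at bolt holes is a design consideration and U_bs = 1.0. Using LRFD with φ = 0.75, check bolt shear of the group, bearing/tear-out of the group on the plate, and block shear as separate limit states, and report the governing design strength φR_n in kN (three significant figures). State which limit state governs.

199 kN (bolt shear governs)

Bolt shear: A_b = π·12²/4 = 113.1 mm²; R_n = 469 × 113.1 × 5 × 1 / 1000 = 265.2 kN → 0.75 × 265.2 = 199 kN.
Bearing: edge l_c = 13, r_n = 107.3 kN; interior l_c = 26, r_n = 198.1 kN; R_n = 107.3 + 4·198.1 = 899.9 kN → 675 kN.
Block shear: A_gv = 2880, A_nv = 1728, A_nt = 272 mm²; R_n = min(0.6F_uA_nv, 0.6F_yA_gv) + U_bs·F_u·A_nt = 562.8 kN → 422 kN.
Bolt shear governs: 199 kN.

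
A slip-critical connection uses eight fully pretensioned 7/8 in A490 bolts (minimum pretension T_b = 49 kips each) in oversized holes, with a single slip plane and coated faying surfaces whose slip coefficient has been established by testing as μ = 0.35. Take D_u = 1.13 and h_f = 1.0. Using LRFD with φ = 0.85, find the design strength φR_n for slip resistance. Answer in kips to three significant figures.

132 kips

R_n = μ · D_u · h_f · T_b · n_s · n_b = 0.35 × 1.13 × 1.0 × 49 × 1 × 8 = 155 kips.
Design strength φR_n = 0.85 × 155 = 132 kips.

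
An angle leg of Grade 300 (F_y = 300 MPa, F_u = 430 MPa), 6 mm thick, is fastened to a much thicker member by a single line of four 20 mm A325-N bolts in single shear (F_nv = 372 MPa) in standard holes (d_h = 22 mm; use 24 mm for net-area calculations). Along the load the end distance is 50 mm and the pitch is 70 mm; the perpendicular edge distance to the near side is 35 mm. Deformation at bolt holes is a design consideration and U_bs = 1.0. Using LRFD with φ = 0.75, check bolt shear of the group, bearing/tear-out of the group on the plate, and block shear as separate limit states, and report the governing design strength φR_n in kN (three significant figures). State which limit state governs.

Bolt shear: A_b = π·20²/4 = 314.2 mm²; R_n = 372 × 314.2 × 4 × 1 / 1000 = 467.5 kN → 0.75 × 467.5 = 351 kN.
Bearing: edge l_c = 39, r_n = 120.7 kN; interior l_c = 48, r_n = 123.8 kN; R_n = 120.7 + 3·123.8 = 492.3 kN → 369 kN.
Block shear: A_gv = 1560, A_nv = 1056, A_nt = 138 mm²; R_n = min(0.6F_uA_nv, 0.6F_yA_gv) + U_bs·F_u·A_nt = 331.8 kN → 249 kN.
Block shear governs: 249 kN.

249 kN (block shear governs)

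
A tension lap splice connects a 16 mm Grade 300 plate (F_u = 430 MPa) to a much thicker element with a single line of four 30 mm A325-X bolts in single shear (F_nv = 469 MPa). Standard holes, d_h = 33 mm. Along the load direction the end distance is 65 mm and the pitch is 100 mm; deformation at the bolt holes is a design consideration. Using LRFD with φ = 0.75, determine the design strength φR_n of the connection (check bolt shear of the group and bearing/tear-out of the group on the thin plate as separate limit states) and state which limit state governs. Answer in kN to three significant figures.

Bolt shear: A_b = π·30²/4 = 706.9 mm²; R_n = 469 × 706.9 × 4 × 1 / 1000 = 1326 kN → 0.75 × 1326 = 995 kN.
Bearing (1.2 l_c t F_u ≤ 2.4 d t F_u): upper limit = 2.4·30·16·430 / 1000 = 495.4 kN.
  Edge l_c = 65 − 33/2 = 48.5 → r_n = 400.4 kN; interior l_c = 100 − 33 = 67 → r_n = 495.4 kN.
  R_n,bearing = 1·400.4 + 3·495.4 = 1886 kN → 0.75 × 1886 = 1410 kN.
Bolt shear governs: 995 kN.

995 kN (bolt shear governs)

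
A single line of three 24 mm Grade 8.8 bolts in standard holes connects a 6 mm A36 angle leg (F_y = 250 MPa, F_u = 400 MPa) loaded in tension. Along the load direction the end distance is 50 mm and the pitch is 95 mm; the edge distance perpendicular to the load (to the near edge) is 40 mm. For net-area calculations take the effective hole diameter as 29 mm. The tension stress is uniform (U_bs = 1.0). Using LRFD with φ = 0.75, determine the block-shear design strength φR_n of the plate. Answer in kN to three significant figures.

208 kN

Shear plane L_v = 50 + 2·95 = 240 mm; A_gv = 240 × 6 = 1440 mm².
A_nv = (240 − 2.5·29) × 6 = 1005 mm².
A_nt = (40 − 0.5·29) × 6 = 153 mm².
0.6 F_u A_nv = 241.2 kN; 0.6 F_y A_gv = 216 kN → shear yielding governs the shear term.
R_n = 216 + 1.0 × 400 × 153 / 1000 = 277.2 kN.
Design strength φR_n = 0.75 × 277.2 = 208 kN.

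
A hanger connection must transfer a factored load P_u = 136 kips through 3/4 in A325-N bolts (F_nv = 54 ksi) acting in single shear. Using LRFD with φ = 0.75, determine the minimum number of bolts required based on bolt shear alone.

8 bolts

A_b = π·0.75²/4 = 0.4418 in².
Per-bolt design strength φR_n = 0.75 × 54 × 0.4418 × 1 = 17.89 kips.
n ≥ 136 / 17.89 = 7.601 → use 8 bolts.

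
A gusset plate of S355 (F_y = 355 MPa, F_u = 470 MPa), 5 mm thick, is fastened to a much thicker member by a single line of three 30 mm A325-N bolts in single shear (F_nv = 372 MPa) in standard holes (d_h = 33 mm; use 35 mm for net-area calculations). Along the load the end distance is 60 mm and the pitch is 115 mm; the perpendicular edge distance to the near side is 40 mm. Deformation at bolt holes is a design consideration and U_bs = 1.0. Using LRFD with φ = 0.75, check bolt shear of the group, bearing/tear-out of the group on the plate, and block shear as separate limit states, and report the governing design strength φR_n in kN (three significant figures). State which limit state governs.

254 kN (block shear governs)

Bolt shear: A_b = π·30²/4 = 706.9 mm²; R_n = 372 × 706.9 × 3 × 1 / 1000 = 788.9 kN → 0.75 × 788.9 = 592 kN.
Bearing: edge l_c = 43.5, r_n = 122.7 kN; interior l_c = 82, r_n = 169.2 kN; R_n = 122.7 + 2·169.2 = 461.1 kN → 346 kN.
Block shear: A_gv = 1450, A_nv = 1012, A_nt = 112.5 mm²; R_n = min(0.6F_uA_nv, 0.6F_yA_gv) + U_bs·F_u·A_nt = 338.4 kN → 254 kN.
Block shear governs: 254 kN.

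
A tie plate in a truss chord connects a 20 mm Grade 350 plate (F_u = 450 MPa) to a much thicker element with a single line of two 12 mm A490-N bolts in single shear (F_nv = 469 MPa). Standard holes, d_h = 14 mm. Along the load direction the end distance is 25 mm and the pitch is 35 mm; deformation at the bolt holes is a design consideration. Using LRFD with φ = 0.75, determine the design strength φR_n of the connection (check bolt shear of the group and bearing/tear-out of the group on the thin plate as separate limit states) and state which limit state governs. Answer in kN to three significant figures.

Bolt shear: A_b = π·12²/4 = 113.1 mm²; R_n = 469 × 113.1 × 2 × 1 / 1000 = 106.1 kN → 0.75 × 106.1 = 79.6 kN.
Bearing (1.2 l_c t F_u ≤ 2.4 d t F_u): upper limit = 2.4·12·20·450 / 1000 = 259.2 kN.
  Edge l_c = 25 − 14/2 = 18 → r_n = 194.4 kN; interior l_c = 35 − 14 = 21 → r_n = 226.8 kN.
  R_n,bearing = 1·194.4 + 1·226.8 = 421.2 kN → 0.75 × 421.2 = 316 kN.
Bolt shear governs: 79.6 kN.

79.6 kN (bolt shear governs)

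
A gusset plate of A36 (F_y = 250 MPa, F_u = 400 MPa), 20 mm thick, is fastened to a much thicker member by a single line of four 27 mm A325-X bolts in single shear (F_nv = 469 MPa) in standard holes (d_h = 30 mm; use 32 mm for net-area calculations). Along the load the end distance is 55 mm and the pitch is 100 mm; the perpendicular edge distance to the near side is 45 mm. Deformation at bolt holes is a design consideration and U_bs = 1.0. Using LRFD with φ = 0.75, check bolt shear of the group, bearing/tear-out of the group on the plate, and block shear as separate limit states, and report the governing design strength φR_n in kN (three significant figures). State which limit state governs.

806 kN (bolt shear governs)

Bolt shear: A_b = π·27²/4 = 572.6 mm²; R_n = 469 × 572.6 × 4 × 1 / 1000 = 1074 kN → 0.75 × 1074 = 806 kN.
Bearing: edge l_c = 40, r_n = 384 kN; interior l_c = 70, r_n = 518.4 kN; R_n = 384 + 3·518.4 = 1939 kN → 1450 kN.
Block shear: A_gv = 7100, A_nv = 4860, A_nt = 580 mm²; R_n = min(0.6F_uA_nv, 0.6F_yA_gv) + U_bs·F_u·A_nt = 1297 kN → 973 kN.
Bolt shear governs: 806 kN.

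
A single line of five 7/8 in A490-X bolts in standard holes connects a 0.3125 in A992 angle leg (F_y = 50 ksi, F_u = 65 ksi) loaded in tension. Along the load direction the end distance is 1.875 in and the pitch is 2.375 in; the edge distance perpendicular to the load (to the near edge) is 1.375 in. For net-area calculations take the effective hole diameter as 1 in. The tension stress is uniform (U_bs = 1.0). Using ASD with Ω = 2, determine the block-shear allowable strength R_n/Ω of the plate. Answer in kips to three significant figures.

50.8 kips

Shear plane L_v = 1.875 + 4·2.375 = 11.38 in; A_gv = 11.38 × 0.3125 = 3.555 in².
A_nv = (11.38 − 4.5·1) × 0.3125 = 2.148 in².
A_nt = (1.375 − 0.5·1) × 0.3125 = 0.2734 in².
0.6 F_u A_nv = 83.79 kips; 0.6 F_y A_gv = 106.6 kips → shear rupture governs the shear term.
R_n = 83.79 + 1.0 × 65 × 0.2734 = 101.6 kips.
Allowable strength R_n/Ω = 101.6 / 2 = 50.8 kips.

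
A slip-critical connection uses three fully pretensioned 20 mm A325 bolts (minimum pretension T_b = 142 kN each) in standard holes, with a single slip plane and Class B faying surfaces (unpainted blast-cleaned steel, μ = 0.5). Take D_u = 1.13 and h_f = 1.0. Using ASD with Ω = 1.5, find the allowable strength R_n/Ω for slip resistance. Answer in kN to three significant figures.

R_n = μ · D_u · h_f · T_b · n_s · n_b = 0.5 × 1.13 × 1.0 × 142 × 1 × 3 = 240.7 kN.
Allowable strength R_n/Ω = 240.7 / 1.5 = 160 kN.

160 kN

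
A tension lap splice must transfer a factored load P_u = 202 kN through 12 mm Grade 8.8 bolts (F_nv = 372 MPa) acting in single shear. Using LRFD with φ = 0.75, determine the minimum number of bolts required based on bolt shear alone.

A_b = π·12²/4 = 113.1 mm².
Per-bolt design strength φR_n = 0.75 × 372 × 113.1 × 1 / 1000 = 31.55 kN.
n ≥ 202 / 31.55 = 6.402 → use 7 bolts.

7 bolts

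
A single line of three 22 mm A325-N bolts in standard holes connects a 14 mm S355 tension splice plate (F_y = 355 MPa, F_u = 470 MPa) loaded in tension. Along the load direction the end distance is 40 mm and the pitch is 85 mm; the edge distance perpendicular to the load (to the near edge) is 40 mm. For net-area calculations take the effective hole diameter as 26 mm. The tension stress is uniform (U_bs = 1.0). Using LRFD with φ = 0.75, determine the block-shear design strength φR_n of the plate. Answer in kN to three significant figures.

563 kN

Shear plane L_v = 40 + 2·85 = 210 mm; A_gv = 210 × 14 = 2940 mm².
A_nv = (210 − 2.5·26) × 14 = 2030 mm².
A_nt = (40 − 0.5·26) × 14 = 378 mm².
0.6 F_u A_nv = 572.5 kN; 0.6 F_y A_gv = 626.2 kN → shear rupture governs the shear term.
R_n = 572.5 + 1.0 × 470 × 378 / 1000 = 750.1 kN.
Design strength φR_n = 0.75 × 750.1 = 563 kN.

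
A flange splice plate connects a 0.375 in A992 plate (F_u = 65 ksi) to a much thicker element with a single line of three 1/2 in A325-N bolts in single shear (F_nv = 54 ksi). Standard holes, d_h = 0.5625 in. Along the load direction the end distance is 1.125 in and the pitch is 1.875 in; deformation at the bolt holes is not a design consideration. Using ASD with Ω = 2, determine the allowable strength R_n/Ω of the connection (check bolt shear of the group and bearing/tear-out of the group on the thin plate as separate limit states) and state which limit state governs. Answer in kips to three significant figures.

15.9 kips (bolt shear governs)

Bolt shear: A_b = π·0.5²/4 = 0.1963 in²; R_n = 54 × 0.1963 × 3 × 1 = 31.81 kips → 31.81 / 2 = 15.9 kips.
Bearing (1.5 l_c t F_u ≤ 3.0 d t F_u): upper limit = 3.0·0.5·0.375·65 = 36.56 kips.
  Edge l_c = 1.125 − 0.5625/2 = 0.8438 → r_n = 30.85 kips; interior l_c = 1.875 − 0.5625 = 1.312 → r_n = 36.56 kips.
  R_n,bearing = 1·30.85 + 2·36.56 = 104 kips → 104 / 2 = 52 kips.
Bolt shear governs: 15.9 kips.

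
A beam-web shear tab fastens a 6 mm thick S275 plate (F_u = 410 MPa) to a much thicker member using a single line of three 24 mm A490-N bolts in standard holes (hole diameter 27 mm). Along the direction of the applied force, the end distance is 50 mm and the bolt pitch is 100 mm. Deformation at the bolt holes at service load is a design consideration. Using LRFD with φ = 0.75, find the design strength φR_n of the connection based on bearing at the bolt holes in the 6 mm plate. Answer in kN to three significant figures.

Per bolt r_n = 1.2 l_c t F_u ≤ 2.4 d t F_u; upper limit = 2.4 × 24 × 6 × 410 / 1000 = 141.7 kN.
Edge bolt: l_c = 50 − 27/2 = 36.5 mm → 1.2 × 36.5 × 6 × 410 / 1000 = 107.7 → r_n = 107.7 kN.
Interior bolts: l_c = 100 − 27 = 73 mm → 1.2 × 73 × 6 × 410 / 1000 = 215.5 → r_n = 141.7 kN.
R_n = 1 × 107.7 + 2 × 141.7 = 391.1 kN.
Design strength φR_n = 0.75 × 391.1 = 293 kN.

293 kN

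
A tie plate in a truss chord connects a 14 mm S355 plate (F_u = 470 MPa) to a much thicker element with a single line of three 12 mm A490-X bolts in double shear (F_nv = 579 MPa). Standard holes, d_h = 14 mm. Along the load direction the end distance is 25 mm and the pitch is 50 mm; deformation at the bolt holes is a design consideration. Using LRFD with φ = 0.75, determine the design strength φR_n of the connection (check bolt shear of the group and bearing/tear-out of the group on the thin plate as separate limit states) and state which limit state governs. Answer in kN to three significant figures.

Bolt shear: A_b = π·12²/4 = 113.1 mm²; R_n = 579 × 113.1 × 3 × 2 / 1000 = 392.9 kN → 0.75 × 392.9 = 295 kN.
Bearing (1.2 l_c t F_u ≤ 2.4 d t F_u): upper limit = 2.4·12·14·470 / 1000 = 189.5 kN.
  Edge l_c = 25 − 14/2 = 18 → r_n = 142.1 kN; interior l_c = 50 − 14 = 36 → r_n = 189.5 kN.
  R_n,bearing = 1·142.1 + 2·189.5 = 521.1 kN → 0.75 × 521.1 = 391 kN.
Bolt shear governs: 295 kN.

295 kN (bolt shear governs)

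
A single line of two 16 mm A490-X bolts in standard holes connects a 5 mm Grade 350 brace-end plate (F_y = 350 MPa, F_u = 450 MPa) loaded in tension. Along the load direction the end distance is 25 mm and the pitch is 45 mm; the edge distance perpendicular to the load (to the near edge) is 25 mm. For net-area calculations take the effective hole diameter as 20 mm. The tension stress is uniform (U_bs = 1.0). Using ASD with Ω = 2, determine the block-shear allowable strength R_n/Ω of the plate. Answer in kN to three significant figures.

43.9 kN

Shear plane L_v = 25 + 1·45 = 70 mm; A_gv = 70 × 5 = 350 mm².
A_nv = (70 − 1.5·20) × 5 = 200 mm².
A_nt = (25 − 0.5·20) × 5 = 75 mm².
0.6 F_u A_nv = 54 kN; 0.6 F_y A_gv = 73.5 kN → shear rupture governs the shear term.
R_n = 54 + 1.0 × 450 × 75 / 1000 = 87.75 kN.
Allowable strength R_n/Ω = 87.75 / 2 = 43.9 kN.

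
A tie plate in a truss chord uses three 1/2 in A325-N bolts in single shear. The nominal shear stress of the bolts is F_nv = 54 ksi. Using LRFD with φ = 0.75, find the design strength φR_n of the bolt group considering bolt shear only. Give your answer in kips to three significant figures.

23.9 kips

A_b = π × 0.5² / 4 = 0.1963 in².
R_n = F_nv · A_b · n · n_s = 54 × 0.1963 × 3 × 1 = 31.81 kips.
Design strength φR_n = 0.75 × 31.81 = 23.9 kips.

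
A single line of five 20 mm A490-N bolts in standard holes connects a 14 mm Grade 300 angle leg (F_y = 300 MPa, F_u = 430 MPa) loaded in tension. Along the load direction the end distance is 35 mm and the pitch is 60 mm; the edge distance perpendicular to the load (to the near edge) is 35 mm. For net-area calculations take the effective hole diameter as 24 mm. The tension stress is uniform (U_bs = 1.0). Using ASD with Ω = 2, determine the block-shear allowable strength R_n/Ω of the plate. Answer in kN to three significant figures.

371 kN

Shear plane L_v = 35 + 4·60 = 275 mm; A_gv = 275 × 14 = 3850 mm².
A_nv = (275 − 4.5·24) × 14 = 2338 mm².
A_nt = (35 − 0.5·24) × 14 = 322 mm².
0.6 F_u A_nv = 603.2 kN; 0.6 F_y A_gv = 693 kN → shear rupture governs the shear term.
R_n = 603.2 + 1.0 × 430 × 322 / 1000 = 741.7 kN.
Allowable strength R_n/Ω = 741.7 / 2 = 371 kN.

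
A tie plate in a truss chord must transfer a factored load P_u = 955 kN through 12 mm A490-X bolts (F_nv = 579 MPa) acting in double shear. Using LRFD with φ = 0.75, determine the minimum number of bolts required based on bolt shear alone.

10 bolts

A_b = π·12²/4 = 113.1 mm².
Per-bolt design strength φR_n = 0.75 × 579 × 113.1 × 2 / 1000 = 98.23 kN.
n ≥ 955 / 98.23 = 9.723 → use 10 bolts.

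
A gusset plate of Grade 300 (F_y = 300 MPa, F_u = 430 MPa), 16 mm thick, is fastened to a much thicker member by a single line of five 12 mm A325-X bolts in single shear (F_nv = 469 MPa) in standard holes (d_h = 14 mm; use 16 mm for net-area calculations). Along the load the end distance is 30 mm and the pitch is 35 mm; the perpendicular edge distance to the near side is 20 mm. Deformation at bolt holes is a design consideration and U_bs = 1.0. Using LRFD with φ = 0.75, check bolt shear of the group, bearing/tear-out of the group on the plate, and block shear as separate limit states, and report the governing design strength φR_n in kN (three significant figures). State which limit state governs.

Bolt shear: A_b = π·12²/4 = 113.1 mm²; R_n = 469 × 113.1 × 5 × 1 / 1000 = 265.2 kN → 0.75 × 265.2 = 199 kN.
Bearing: edge l_c = 23, r_n = 189.9 kN; interior l_c = 21, r_n = 173.4 kN; R_n = 189.9 + 4·173.4 = 883.4 kN → 663 kN.
Block shear: A_gv = 2720, A_nv = 1568, A_nt = 192 mm²; R_n = min(0.6F_uA_nv, 0.6F_yA_gv) + U_bs·F_u·A_nt = 487.1 kN → 365 kN.
Bolt shear governs: 199 kN.

199 kN (bolt shear governs)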